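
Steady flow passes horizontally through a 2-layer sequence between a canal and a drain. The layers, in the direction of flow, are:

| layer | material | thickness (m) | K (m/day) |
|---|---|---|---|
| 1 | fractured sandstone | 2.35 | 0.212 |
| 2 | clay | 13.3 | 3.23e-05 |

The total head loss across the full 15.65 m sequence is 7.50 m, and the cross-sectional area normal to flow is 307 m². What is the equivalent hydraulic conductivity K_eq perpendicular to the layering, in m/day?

Flow is perpendicular to layering, so the layers act in series and the equivalent K is the thickness-weighted harmonic mean.
Total thickness L = 2.35 + 13.3 = 15.65 m.
Σ(b_i/K_i) = 2.35/0.212 + 13.3/3.23e-05 = 4.118e+05 d.
K_eq = L / Σ(b_i/K_i) = 15.65 / 4.118e+05 = 3.801e-05 m/day.

3.80e-05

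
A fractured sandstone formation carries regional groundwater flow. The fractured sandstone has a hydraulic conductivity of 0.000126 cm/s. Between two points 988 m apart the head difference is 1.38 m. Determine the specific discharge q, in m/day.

Convert K: 0.000126 cm/s × 864 = 0.1089 m/day.
Hydraulic gradient i = Δh / L = 1.38 / 988 = 0.001397.
Specific discharge q = K · i = 0.1089 × 0.001397 = 0.0001521 m/day.

0.000152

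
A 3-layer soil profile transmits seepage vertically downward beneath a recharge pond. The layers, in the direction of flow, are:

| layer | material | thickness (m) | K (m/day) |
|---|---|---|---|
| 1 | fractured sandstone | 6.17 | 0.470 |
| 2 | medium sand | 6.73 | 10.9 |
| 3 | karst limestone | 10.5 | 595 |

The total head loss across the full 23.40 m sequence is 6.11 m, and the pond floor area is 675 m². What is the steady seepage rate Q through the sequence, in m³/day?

Flow is perpendicular to layering, so the layers act in series and the equivalent K is the thickness-weighted harmonic mean.
Total thickness L = 6.17 + 6.73 + 10.5 = 23.40 m.
Σ(b_i/K_i) = 6.17/0.470 + 6.73/10.9 + 10.5/595 = 13.76 d.
K_eq = L / Σ(b_i/K_i) = 23.40 / 13.76 = 1.700 m/day.
Q = K_eq · A · (Δh/L) = 1.700 × 675 × (6.11/23.40) = 299.7 m³/day.

300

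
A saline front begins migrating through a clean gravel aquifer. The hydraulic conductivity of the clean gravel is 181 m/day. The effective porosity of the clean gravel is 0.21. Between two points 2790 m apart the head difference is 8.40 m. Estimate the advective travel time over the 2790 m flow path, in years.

2.94

Hydraulic gradient i = Δh / L = 8.40 / 2790 = 0.003011.
Darcy flux q = K · i = 181.0 × 0.003011 = 0.5449 m/day.
Seepage velocity v = q / n_e = 0.5449 / 0.21 = 2.595 m/day.
Travel time t = L / v = 2790 / 2.595 = 1075 days = 2.944 years.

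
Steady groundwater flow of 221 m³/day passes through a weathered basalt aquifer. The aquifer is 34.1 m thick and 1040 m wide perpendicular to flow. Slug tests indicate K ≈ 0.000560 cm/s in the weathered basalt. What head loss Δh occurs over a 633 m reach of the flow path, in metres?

8.15

Convert K: 0.000560 cm/s × 864 = 0.4838 m/day.
Cross-sectional area A = 1040 × 34.1 = 35464 m².
From Q = K·A·i, i = Q / (K·A) = 221 / (0.4838 × 35464) = 0.01288.
Head loss Δh = i · L = 0.01288 × 633 = 8.153 m.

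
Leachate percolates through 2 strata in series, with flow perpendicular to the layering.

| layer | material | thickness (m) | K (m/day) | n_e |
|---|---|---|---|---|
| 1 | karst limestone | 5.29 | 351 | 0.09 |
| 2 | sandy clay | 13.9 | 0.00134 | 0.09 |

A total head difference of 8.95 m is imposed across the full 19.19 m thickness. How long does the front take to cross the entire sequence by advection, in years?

5.48

With flow normal to the layers, continuity requires the same specific discharge q through every layer.
Σ(b_i/K_i) = 5.29/351 + 13.9/0.00134 = 10373 d.
q = Δh / Σ(b_i/K_i) = 8.95 / 10373 = 0.0008628 m/day.
In each layer the seepage velocity is v_i = q/n_i, so the layer transit time is t_i = b_i·n_i / q:
  layer 1 (karst limestone): t_1 = 5.29 × 0.09 / 0.0008628 = 551.8 d
  layer 2 (sandy clay): t_2 = 13.9 × 0.09 / 0.0008628 = 1450 d
Total t = Σ t_i = 2002 days = 5.480 years.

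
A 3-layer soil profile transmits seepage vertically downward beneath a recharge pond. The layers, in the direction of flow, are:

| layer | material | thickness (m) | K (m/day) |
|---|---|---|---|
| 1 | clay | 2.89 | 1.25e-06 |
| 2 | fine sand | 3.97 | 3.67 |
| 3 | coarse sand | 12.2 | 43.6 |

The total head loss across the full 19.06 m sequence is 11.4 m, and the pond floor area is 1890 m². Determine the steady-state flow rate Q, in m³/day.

0.00932

Flow is perpendicular to layering, so the layers act in series and the equivalent K is the thickness-weighted harmonic mean.
Total thickness L = 2.89 + 3.97 + 12.2 = 19.06 m.
Σ(b_i/K_i) = 2.89/1.25e-06 + 3.97/3.67 + 12.2/43.6 = 2.312e+06 d.
K_eq = L / Σ(b_i/K_i) = 19.06 / 2.312e+06 = 8.244e-06 m/day.
Q = K_eq · A · (Δh/L) = 8.244e-06 × 1890 × (11.4/19.06) = 0.009319 m³/day.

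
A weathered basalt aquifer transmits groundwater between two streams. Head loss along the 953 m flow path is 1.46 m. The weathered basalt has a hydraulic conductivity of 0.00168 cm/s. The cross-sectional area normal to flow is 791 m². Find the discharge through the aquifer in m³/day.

1.76

Convert K: 0.00168 cm/s × 864 = 1.452 m/day.
Hydraulic gradient i = Δh / L = 1.46 / 953 = 0.001532.
Darcy's law: Q = K · A · i = 1.452 × 791.0 × 0.001532 = 1.759 m³/day.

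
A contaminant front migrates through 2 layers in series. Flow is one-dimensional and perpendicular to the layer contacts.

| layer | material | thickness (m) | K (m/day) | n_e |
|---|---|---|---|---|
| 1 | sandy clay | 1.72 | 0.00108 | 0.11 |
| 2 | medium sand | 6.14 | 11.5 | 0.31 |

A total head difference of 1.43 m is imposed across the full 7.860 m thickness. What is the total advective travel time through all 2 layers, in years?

6.38

With flow normal to the layers, continuity requires the same specific discharge q through every layer.
Σ(b_i/K_i) = 1.72/0.00108 + 6.14/11.5 = 1593 d.
q = Δh / Σ(b_i/K_i) = 1.43 / 1593 = 0.0008976 m/day.
In each layer the seepage velocity is v_i = q/n_i, so the layer transit time is t_i = b_i·n_i / q:
  layer 1 (sandy clay): t_1 = 1.72 × 0.11 / 0.0008976 = 210.8 d
  layer 2 (medium sand): t_2 = 6.14 × 0.31 / 0.0008976 = 2121 d
Total t = Σ t_i = 2331 days = 6.383 years.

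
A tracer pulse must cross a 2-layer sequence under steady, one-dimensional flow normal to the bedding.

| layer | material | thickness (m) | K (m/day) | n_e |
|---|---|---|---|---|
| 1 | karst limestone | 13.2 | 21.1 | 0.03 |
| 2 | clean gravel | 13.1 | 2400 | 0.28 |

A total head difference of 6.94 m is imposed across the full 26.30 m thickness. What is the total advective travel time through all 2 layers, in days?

0.370

With flow normal to the layers, continuity requires the same specific discharge q through every layer.
Σ(b_i/K_i) = 13.2/21.1 + 13.1/2400 = 0.6311 d.
q = Δh / Σ(b_i/K_i) = 6.94 / 0.6311 = 11.00 m/day.
In each layer the seepage velocity is v_i = q/n_i, so the layer transit time is t_i = b_i·n_i / q:
  layer 1 (karst limestone): t_1 = 13.2 × 0.03 / 11.00 = 0.03601 d
  layer 2 (clean gravel): t_2 = 13.1 × 0.28 / 11.00 = 0.3335 d
Total t = Σ t_i = 0.3695 days.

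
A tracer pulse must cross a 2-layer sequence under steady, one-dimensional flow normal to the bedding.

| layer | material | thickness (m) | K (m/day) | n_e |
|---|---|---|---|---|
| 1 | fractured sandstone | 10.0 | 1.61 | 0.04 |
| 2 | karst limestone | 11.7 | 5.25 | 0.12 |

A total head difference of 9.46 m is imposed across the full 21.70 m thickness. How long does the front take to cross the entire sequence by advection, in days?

1.61

With flow normal to the layers, continuity requires the same specific discharge q through every layer.
Σ(b_i/K_i) = 10.0/1.61 + 11.7/5.25 = 8.440 d.
q = Δh / Σ(b_i/K_i) = 9.46 / 8.440 = 1.121 m/day.
In each layer the seepage velocity is v_i = q/n_i, so the layer transit time is t_i = b_i·n_i / q:
  layer 1 (fractured sandstone): t_1 = 10.0 × 0.04 / 1.121 = 0.3569 d
  layer 2 (karst limestone): t_2 = 11.7 × 0.12 / 1.121 = 1.253 d
Total t = Σ t_i = 1.609 days.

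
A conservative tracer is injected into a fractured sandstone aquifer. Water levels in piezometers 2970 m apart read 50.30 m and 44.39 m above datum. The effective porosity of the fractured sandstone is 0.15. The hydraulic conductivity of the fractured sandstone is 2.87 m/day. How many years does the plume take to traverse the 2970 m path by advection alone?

214

Hydraulic gradient i = (50.30 − 44.39) / 2970 = 5.91 / 2970 = 0.001990.
Darcy flux q = K · i = 2.870 × 0.001990 = 0.005711 m/day.
Seepage velocity v = q / n_e = 0.005711 / 0.15 = 0.03807 m/day.
Travel time t = L / v = 2970 / 0.03807 = 78007 days = 213.6 years.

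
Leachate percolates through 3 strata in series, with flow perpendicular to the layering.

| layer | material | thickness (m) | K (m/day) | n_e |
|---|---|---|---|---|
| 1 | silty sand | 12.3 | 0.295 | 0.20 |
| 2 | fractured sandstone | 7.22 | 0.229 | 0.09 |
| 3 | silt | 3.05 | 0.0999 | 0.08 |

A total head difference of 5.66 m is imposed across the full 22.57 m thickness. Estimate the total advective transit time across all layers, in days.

With flow normal to the layers, continuity requires the same specific discharge q through every layer.
Σ(b_i/K_i) = 12.3/0.295 + 7.22/0.229 + 3.05/0.0999 = 103.8 d.
q = Δh / Σ(b_i/K_i) = 5.66 / 103.8 = 0.05455 m/day.
In each layer the seepage velocity is v_i = q/n_i, so the layer transit time is t_i = b_i·n_i / q:
  layer 1 (silty sand): t_1 = 12.3 × 0.20 / 0.05455 = 45.09 d
  layer 2 (fractured sandstone): t_2 = 7.22 × 0.09 / 0.05455 = 11.91 d
  layer 3 (silt): t_3 = 3.05 × 0.08 / 0.05455 = 4.473 d
Total t = Σ t_i = 61.48 days.

61.5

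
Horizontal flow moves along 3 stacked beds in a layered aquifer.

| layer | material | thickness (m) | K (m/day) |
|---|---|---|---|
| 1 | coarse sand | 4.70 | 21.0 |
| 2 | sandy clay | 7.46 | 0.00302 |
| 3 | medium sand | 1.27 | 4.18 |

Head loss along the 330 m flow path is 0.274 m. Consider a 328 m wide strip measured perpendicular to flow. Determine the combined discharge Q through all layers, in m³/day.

Flow is parallel to layering, so each bed carries its own Darcy discharge and the transmissivities add.
Σ(K_i·b_i) = 21.0×4.70 + 0.00302×7.46 + 4.18×1.27 = 104.0 m²/day.
Hydraulic gradient i = Δh / L = 0.274 / 330 = 0.0008303.
Q = Σ(K_i·b_i) · W · i = 104.0 × 328 × 0.0008303 = 28.33 m³/day.

28.3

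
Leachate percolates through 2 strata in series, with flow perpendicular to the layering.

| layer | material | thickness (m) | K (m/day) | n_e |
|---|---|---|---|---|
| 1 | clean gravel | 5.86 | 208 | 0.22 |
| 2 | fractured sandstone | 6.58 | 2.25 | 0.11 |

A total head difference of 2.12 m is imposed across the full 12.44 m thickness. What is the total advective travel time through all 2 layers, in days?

With flow normal to the layers, continuity requires the same specific discharge q through every layer.
Σ(b_i/K_i) = 5.86/208 + 6.58/2.25 = 2.953 d.
q = Δh / Σ(b_i/K_i) = 2.12 / 2.953 = 0.7180 m/day.
In each layer the seepage velocity is v_i = q/n_i, so the layer transit time is t_i = b_i·n_i / q:
  layer 1 (clean gravel): t_1 = 5.86 × 0.22 / 0.7180 = 1.796 d
  layer 2 (fractured sandstone): t_2 = 6.58 × 0.11 / 0.7180 = 1.008 d
Total t = Σ t_i = 2.804 days.

2.80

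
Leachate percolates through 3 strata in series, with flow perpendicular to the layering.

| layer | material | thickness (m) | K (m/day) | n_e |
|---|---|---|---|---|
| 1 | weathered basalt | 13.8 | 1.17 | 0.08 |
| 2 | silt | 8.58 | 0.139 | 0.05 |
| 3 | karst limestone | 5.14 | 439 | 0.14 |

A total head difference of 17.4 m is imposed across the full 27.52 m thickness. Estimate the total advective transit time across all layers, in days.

9.52

With flow normal to the layers, continuity requires the same specific discharge q through every layer.
Σ(b_i/K_i) = 13.8/1.17 + 8.58/0.139 + 5.14/439 = 73.53 d.
q = Δh / Σ(b_i/K_i) = 17.4 / 73.53 = 0.2366 m/day.
In each layer the seepage velocity is v_i = q/n_i, so the layer transit time is t_i = b_i·n_i / q:
  layer 1 (weathered basalt): t_1 = 13.8 × 0.08 / 0.2366 = 4.666 d
  layer 2 (silt): t_2 = 8.58 × 0.05 / 0.2366 = 1.813 d
  layer 3 (karst limestone): t_3 = 5.14 × 0.14 / 0.2366 = 3.041 d
Total t = Σ t_i = 9.520 days.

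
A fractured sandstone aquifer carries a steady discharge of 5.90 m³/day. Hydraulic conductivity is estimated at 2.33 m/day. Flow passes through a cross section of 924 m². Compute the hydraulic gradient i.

0.00274

From Q = K·A·i, i = Q / (K·A) = 5.90 / (2.330 × 924.0) = 0.002740.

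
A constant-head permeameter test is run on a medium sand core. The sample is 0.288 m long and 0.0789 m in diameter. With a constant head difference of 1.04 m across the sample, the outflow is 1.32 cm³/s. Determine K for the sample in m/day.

6.46

Cross-sectional area A = π·(d/2)² = π × (0.0789/2)² = 0.004889 m².
Convert discharge: 1.32 cm³/s = 1.320e-06 m³/s.
Darcy's law rearranged: K = Q·L / (A·Δh) = 1.320e-06 × 0.288 / (0.004889 × 1.04) = 7.476e-05 m/s = 6.460 m/day.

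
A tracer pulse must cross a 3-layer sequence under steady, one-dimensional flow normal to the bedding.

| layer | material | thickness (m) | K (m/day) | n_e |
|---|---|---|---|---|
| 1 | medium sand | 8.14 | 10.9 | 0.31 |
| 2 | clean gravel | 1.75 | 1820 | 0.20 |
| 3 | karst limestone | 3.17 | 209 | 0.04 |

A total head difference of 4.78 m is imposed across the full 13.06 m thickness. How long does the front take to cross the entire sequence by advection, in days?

With flow normal to the layers, continuity requires the same specific discharge q through every layer.
Σ(b_i/K_i) = 8.14/10.9 + 1.75/1820 + 3.17/209 = 0.7629 d.
q = Δh / Σ(b_i/K_i) = 4.78 / 0.7629 = 6.265 m/day.
In each layer the seepage velocity is v_i = q/n_i, so the layer transit time is t_i = b_i·n_i / q:
  layer 1 (medium sand): t_1 = 8.14 × 0.31 / 6.265 = 0.4028 d
  layer 2 (clean gravel): t_2 = 1.75 × 0.20 / 6.265 = 0.05586 d
  layer 3 (karst limestone): t_3 = 3.17 × 0.04 / 6.265 = 0.02024 d
Total t = Σ t_i = 0.4789 days.

0.479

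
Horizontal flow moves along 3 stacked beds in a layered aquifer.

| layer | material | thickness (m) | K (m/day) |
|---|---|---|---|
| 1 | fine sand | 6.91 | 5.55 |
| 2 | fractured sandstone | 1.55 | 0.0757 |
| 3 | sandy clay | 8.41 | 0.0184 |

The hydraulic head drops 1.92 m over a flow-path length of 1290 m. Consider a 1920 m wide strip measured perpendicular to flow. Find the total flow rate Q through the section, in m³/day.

110

Flow is parallel to layering, so each bed carries its own Darcy discharge and the transmissivities add.
Σ(K_i·b_i) = 5.55×6.91 + 0.0757×1.55 + 0.0184×8.41 = 38.62 m²/day.
Hydraulic gradient i = Δh / L = 1.92 / 1290 = 0.001488.
Q = Σ(K_i·b_i) · W · i = 38.62 × 1920 × 0.001488 = 110.4 m³/day.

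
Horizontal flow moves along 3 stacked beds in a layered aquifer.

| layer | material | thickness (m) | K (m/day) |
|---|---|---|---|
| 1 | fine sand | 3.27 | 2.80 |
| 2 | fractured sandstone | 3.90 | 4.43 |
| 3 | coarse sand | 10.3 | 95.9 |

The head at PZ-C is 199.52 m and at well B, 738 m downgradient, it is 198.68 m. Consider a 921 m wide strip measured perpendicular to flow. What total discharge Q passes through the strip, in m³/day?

1060

Flow is parallel to layering, so each bed carries its own Darcy discharge and the transmissivities add.
Σ(K_i·b_i) = 2.80×3.27 + 4.43×3.90 + 95.9×10.3 = 1014 m²/day.
Hydraulic gradient i = (199.52 − 198.68) / 738 = 0.84 / 738 = 0.001138.
Q = Σ(K_i·b_i) · W · i = 1014 × 921 × 0.001138 = 1063 m³/day.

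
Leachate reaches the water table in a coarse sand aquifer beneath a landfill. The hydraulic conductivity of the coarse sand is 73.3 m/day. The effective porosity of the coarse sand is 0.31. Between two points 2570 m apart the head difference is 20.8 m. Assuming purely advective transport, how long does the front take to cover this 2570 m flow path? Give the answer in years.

Hydraulic gradient i = Δh / L = 20.8 / 2570 = 0.008093.
Darcy flux q = K · i = 73.30 × 0.008093 = 0.5932 m/day.
Seepage velocity v = q / n_e = 0.5932 / 0.31 = 1.914 m/day.
Travel time t = L / v = 2570 / 1.914 = 1343 days = 3.677 years.

3.68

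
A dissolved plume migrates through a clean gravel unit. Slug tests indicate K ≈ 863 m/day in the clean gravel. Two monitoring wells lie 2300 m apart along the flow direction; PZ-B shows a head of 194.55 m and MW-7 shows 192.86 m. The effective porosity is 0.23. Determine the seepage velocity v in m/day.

Hydraulic gradient i = (194.55 − 192.86) / 2300 = 1.69 / 2300 = 0.0007348.
Darcy flux q = K · i = 863.0 × 0.0007348 = 0.6341 m/day.
Seepage velocity v = q / n_e = 0.6341 / 0.23 = 2.757 m/day.

2.76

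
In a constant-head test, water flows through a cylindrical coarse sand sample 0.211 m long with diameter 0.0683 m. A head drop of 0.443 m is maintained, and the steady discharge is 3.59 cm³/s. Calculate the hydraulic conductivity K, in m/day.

Cross-sectional area A = π·(d/2)² = π × (0.0683/2)² = 0.003664 m².
Convert discharge: 3.59 cm³/s = 3.590e-06 m³/s.
Darcy's law rearranged: K = Q·L / (A·Δh) = 3.590e-06 × 0.211 / (0.003664 × 0.443) = 0.0004667 m/s = 40.32 m/day.

40.3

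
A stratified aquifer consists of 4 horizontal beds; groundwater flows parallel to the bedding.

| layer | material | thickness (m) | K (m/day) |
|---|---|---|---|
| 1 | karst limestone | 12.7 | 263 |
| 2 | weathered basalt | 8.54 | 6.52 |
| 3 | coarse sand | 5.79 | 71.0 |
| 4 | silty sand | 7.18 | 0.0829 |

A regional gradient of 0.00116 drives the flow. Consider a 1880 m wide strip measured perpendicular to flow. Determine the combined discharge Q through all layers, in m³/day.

Flow is parallel to layering, so each bed carries its own Darcy discharge and the transmissivities add.
Σ(K_i·b_i) = 263×12.7 + 6.52×8.54 + 71.0×5.79 + 0.0829×7.18 = 3807 m²/day.
Hydraulic gradient i = 0.00116.
Q = Σ(K_i·b_i) · W · i = 3807 × 1880 × 0.001160 = 8303 m³/day.

8300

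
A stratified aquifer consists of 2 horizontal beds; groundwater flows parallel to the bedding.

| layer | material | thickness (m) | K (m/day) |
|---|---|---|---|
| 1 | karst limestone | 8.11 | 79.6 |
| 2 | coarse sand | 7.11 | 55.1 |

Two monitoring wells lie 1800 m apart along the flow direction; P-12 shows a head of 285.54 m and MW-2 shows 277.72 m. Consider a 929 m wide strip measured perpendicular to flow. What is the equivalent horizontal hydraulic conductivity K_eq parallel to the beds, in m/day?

Flow is parallel to layering, so each bed carries its own Darcy discharge and the transmissivities add.
Σ(K_i·b_i) = 79.6×8.11 + 55.1×7.11 = 1037 m²/day.
Total thickness b = 15.22 m, so K_eq = Σ(K_i·b_i)/b = 68.15 m/day.

68.2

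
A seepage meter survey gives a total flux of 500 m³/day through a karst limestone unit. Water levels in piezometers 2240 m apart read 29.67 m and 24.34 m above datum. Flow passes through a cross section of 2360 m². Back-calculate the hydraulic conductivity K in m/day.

89.0

Hydraulic gradient i = (29.67 − 24.34) / 2240 = 5.33 / 2240 = 0.002379.
From Q = K·A·i, K = Q / (A·i) = 500 / (2360 × 0.002379) = 89.04 m/day.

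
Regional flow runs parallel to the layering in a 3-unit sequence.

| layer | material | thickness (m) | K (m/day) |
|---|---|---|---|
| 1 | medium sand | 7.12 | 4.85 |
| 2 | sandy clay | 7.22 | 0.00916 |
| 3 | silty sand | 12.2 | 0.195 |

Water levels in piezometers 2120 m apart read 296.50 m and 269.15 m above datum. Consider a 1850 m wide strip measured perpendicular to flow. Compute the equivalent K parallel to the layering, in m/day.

1.39

Flow is parallel to layering, so each bed carries its own Darcy discharge and the transmissivities add.
Σ(K_i·b_i) = 4.85×7.12 + 0.00916×7.22 + 0.195×12.2 = 36.98 m²/day.
Total thickness b = 26.54 m, so K_eq = Σ(K_i·b_i)/b = 1.393 m/day.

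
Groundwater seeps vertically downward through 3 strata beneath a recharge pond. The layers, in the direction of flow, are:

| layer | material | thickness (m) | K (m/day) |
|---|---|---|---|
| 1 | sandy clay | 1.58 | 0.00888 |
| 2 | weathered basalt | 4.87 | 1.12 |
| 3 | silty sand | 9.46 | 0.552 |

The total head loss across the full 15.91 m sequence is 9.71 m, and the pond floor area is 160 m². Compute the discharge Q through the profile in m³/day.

7.79

Flow is perpendicular to layering, so the layers act in series and the equivalent K is the thickness-weighted harmonic mean.
Total thickness L = 1.58 + 4.87 + 9.46 = 15.91 m.
Σ(b_i/K_i) = 1.58/0.00888 + 4.87/1.12 + 9.46/0.552 = 199.4 d.
K_eq = L / Σ(b_i/K_i) = 15.91 / 199.4 = 0.07978 m/day.
Q = K_eq · A · (Δh/L) = 0.07978 × 160 × (9.71/15.91) = 7.791 m³/day.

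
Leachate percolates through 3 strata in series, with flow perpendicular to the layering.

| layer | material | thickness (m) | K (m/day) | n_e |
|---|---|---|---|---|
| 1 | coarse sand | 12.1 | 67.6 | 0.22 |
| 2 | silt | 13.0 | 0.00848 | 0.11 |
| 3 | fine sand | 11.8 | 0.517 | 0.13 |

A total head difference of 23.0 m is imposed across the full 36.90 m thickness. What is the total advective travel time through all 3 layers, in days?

381

With flow normal to the layers, continuity requires the same specific discharge q through every layer.
Σ(b_i/K_i) = 12.1/67.6 + 13.0/0.00848 + 11.8/0.517 = 1556 d.
q = Δh / Σ(b_i/K_i) = 23.0 / 1556 = 0.01478 m/day.
In each layer the seepage velocity is v_i = q/n_i, so the layer transit time is t_i = b_i·n_i / q:
  layer 1 (coarse sand): t_1 = 12.1 × 0.22 / 0.01478 = 180.1 d
  layer 2 (silt): t_2 = 13.0 × 0.11 / 0.01478 = 96.74 d
  layer 3 (fine sand): t_3 = 11.8 × 0.13 / 0.01478 = 103.8 d
Total t = Σ t_i = 380.6 days.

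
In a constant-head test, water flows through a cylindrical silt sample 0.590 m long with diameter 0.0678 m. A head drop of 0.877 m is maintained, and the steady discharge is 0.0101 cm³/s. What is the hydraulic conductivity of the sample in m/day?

0.163

Cross-sectional area A = π·(d/2)² = π × (0.0678/2)² = 0.003610 m².
Convert discharge: 0.0101 cm³/s = 1.010e-08 m³/s.
Darcy's law rearranged: K = Q·L / (A·Δh) = 1.010e-08 × 0.590 / (0.003610 × 0.877) = 1.882e-06 m/s = 0.1626 m/day.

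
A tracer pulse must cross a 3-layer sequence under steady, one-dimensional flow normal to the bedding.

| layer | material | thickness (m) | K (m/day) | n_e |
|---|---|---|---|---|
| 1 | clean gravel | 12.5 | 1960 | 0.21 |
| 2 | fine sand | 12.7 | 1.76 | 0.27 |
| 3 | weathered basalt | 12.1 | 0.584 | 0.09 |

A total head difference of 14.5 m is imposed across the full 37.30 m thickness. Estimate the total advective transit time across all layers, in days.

With flow normal to the layers, continuity requires the same specific discharge q through every layer.
Σ(b_i/K_i) = 12.5/1960 + 12.7/1.76 + 12.1/0.584 = 27.94 d.
q = Δh / Σ(b_i/K_i) = 14.5 / 27.94 = 0.5189 m/day.
In each layer the seepage velocity is v_i = q/n_i, so the layer transit time is t_i = b_i·n_i / q:
  layer 1 (clean gravel): t_1 = 12.5 × 0.21 / 0.5189 = 5.058 d
  layer 2 (fine sand): t_2 = 12.7 × 0.27 / 0.5189 = 6.608 d
  layer 3 (weathered basalt): t_3 = 12.1 × 0.09 / 0.5189 = 2.099 d
Total t = Σ t_i = 13.76 days.

13.8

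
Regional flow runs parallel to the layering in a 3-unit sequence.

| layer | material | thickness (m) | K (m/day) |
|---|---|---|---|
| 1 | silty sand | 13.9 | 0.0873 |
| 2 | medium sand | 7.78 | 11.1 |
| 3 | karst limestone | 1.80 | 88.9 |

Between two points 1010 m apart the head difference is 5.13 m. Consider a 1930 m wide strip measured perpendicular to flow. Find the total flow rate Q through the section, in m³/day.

Flow is parallel to layering, so each bed carries its own Darcy discharge and the transmissivities add.
Σ(K_i·b_i) = 0.0873×13.9 + 11.1×7.78 + 88.9×1.80 = 247.6 m²/day.
Hydraulic gradient i = Δh / L = 5.13 / 1010 = 0.005079.
Q = Σ(K_i·b_i) · W · i = 247.6 × 1930 × 0.005079 = 2427 m³/day.

2430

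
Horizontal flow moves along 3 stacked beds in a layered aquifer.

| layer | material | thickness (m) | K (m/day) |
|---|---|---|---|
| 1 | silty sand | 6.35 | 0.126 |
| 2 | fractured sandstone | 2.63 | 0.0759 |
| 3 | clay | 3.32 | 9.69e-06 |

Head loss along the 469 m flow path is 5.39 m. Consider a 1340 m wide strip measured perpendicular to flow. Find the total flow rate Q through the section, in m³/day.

15.4

Flow is parallel to layering, so each bed carries its own Darcy discharge and the transmissivities add.
Σ(K_i·b_i) = 0.126×6.35 + 0.0759×2.63 + 9.69e-06×3.32 = 0.9997 m²/day.
Hydraulic gradient i = Δh / L = 5.39 / 469 = 0.01149.
Q = Σ(K_i·b_i) · W · i = 0.9997 × 1340 × 0.01149 = 15.40 m³/day.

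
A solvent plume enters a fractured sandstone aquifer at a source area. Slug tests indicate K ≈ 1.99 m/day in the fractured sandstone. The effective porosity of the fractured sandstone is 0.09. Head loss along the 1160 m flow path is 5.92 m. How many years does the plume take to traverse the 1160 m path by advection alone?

28.1

Hydraulic gradient i = Δh / L = 5.92 / 1160 = 0.005103.
Darcy flux q = K · i = 1.990 × 0.005103 = 0.01016 m/day.
Seepage velocity v = q / n_e = 0.01016 / 0.09 = 0.1128 m/day.
Travel time t = L / v = 1160 / 0.1128 = 10280 days = 28.14 years.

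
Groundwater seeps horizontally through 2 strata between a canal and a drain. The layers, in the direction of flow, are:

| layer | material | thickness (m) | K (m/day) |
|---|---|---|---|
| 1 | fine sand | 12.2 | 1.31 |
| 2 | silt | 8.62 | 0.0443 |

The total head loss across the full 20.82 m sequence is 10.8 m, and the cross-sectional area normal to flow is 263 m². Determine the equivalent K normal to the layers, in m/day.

Flow is perpendicular to layering, so the layers act in series and the equivalent K is the thickness-weighted harmonic mean.
Total thickness L = 12.2 + 8.62 = 20.82 m.
Σ(b_i/K_i) = 12.2/1.31 + 8.62/0.0443 = 203.9 d.
K_eq = L / Σ(b_i/K_i) = 20.82 / 203.9 = 0.1021 m/day.

0.102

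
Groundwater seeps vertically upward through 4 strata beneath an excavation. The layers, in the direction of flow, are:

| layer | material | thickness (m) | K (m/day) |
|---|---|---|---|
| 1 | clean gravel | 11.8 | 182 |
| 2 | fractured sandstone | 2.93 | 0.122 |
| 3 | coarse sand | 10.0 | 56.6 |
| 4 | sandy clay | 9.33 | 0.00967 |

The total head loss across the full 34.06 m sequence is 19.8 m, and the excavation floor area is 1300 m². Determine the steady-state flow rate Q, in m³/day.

26.0

Flow is perpendicular to layering, so the layers act in series and the equivalent K is the thickness-weighted harmonic mean.
Total thickness L = 11.8 + 2.93 + 10.0 + 9.33 = 34.06 m.
Σ(b_i/K_i) = 11.8/182 + 2.93/0.122 + 10.0/56.6 + 9.33/0.00967 = 989.1 d.
K_eq = L / Σ(b_i/K_i) = 34.06 / 989.1 = 0.03444 m/day.
Q = K_eq · A · (Δh/L) = 0.03444 × 1300 × (19.8/34.06) = 26.02 m³/day.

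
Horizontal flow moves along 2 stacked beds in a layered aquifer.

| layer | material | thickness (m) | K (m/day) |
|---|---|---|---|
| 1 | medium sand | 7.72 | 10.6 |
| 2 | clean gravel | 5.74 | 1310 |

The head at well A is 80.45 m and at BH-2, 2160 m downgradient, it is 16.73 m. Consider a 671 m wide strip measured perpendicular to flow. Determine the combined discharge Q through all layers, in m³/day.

Flow is parallel to layering, so each bed carries its own Darcy discharge and the transmissivities add.
Σ(K_i·b_i) = 10.6×7.72 + 1310×5.74 = 7601 m²/day.
Hydraulic gradient i = (80.45 − 16.73) / 2160 = 63.72 / 2160 = 0.02950.
Q = Σ(K_i·b_i) · W · i = 7601 × 671 × 0.02950 = 1.505e+05 m³/day.

150000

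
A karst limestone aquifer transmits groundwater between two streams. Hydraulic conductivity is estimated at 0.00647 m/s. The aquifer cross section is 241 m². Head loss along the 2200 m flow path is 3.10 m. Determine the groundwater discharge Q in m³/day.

190

Convert K: 0.00647 m/s × 86400 = 559.0 m/day.
Hydraulic gradient i = Δh / L = 3.10 / 2200 = 0.001409.
Darcy's law: Q = K · A · i = 559.0 × 241.0 × 0.001409 = 189.8 m³/day.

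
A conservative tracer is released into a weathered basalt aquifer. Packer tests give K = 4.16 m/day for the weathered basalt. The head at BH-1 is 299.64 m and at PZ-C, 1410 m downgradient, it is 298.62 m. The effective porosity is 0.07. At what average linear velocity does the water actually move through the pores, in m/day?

Hydraulic gradient i = (299.64 − 298.62) / 1410 = 1.02 / 1410 = 0.0007234.
Darcy flux q = K · i = 4.160 × 0.0007234 = 0.003009 m/day.
Seepage velocity v = q / n_e = 0.003009 / 0.07 = 0.04299 m/day.

0.0430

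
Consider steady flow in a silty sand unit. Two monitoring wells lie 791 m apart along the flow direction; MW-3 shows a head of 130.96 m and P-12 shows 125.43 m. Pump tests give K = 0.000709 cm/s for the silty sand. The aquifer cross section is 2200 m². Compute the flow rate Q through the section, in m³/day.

Convert K: 0.000709 cm/s × 864 = 0.6126 m/day.
Hydraulic gradient i = (130.96 − 125.43) / 791 = 5.53 / 791 = 0.006991.
Darcy's law: Q = K · A · i = 0.6126 × 2200 × 0.006991 = 9.422 m³/day.

9.42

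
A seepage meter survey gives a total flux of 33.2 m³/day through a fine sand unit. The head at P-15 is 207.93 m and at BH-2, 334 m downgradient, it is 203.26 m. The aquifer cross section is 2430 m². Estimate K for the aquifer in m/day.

0.977

Hydraulic gradient i = (207.93 − 203.26) / 334 = 4.67 / 334 = 0.01398.
From Q = K·A·i, K = Q / (A·i) = 33.2 / (2430 × 0.01398) = 0.9772 m/day.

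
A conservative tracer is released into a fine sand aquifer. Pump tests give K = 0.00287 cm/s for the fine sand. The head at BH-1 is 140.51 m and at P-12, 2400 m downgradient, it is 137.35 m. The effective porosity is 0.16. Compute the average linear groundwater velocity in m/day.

0.0204

Convert K: 0.00287 cm/s × 864 = 2.480 m/day.
Hydraulic gradient i = (140.51 − 137.35) / 2400 = 3.16 / 2400 = 0.001317.
Darcy flux q = K · i = 2.480 × 0.001317 = 0.003265 m/day.
Seepage velocity v = q / n_e = 0.003265 / 0.16 = 0.02041 m/day.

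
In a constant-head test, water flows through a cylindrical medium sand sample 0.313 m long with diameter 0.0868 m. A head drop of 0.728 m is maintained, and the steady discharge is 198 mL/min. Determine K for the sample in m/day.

Cross-sectional area A = π·(d/2)² = π × (0.0868/2)² = 0.005917 m².
Convert discharge: 198 mL/min = 3.300e-06 m³/s.
Darcy's law rearranged: K = Q·L / (A·Δh) = 3.300e-06 × 0.313 / (0.005917 × 0.728) = 0.0002398 m/s = 20.72 m/day.

20.7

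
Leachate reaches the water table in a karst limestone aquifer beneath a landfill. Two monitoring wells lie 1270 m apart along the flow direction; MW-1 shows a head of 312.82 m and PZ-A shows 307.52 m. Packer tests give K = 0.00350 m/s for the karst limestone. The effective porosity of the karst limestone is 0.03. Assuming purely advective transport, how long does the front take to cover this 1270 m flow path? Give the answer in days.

30.2

Convert K: 0.00350 m/s × 86400 = 302.4 m/day.
Hydraulic gradient i = (312.82 − 307.52) / 1270 = 5.3 / 1270 = 0.004173.
Darcy flux q = K · i = 302.4 × 0.004173 = 1.262 m/day.
Seepage velocity v = q / n_e = 1.262 / 0.03 = 42.07 m/day.
Travel time t = L / v = 1270 / 42.07 = 30.19 days.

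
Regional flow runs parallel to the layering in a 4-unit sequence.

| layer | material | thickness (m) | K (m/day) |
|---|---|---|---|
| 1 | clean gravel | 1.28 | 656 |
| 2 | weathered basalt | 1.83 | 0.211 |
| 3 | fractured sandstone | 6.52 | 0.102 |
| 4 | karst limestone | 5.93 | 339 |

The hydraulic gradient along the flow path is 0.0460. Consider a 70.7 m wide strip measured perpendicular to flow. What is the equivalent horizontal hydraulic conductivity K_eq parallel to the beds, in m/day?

Flow is parallel to layering, so each bed carries its own Darcy discharge and the transmissivities add.
Σ(K_i·b_i) = 656×1.28 + 0.211×1.83 + 0.102×6.52 + 339×5.93 = 2851 m²/day.
Total thickness b = 15.56 m, so K_eq = Σ(K_i·b_i)/b = 183.2 m/day.

183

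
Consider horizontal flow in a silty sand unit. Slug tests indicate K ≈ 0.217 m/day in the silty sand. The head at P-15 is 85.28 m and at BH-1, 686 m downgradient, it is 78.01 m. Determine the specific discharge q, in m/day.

0.00230

Hydraulic gradient i = (85.28 − 78.01) / 686 = 7.27 / 686 = 0.01060.
Specific discharge q = K · i = 0.2170 × 0.01060 = 0.002300 m/day.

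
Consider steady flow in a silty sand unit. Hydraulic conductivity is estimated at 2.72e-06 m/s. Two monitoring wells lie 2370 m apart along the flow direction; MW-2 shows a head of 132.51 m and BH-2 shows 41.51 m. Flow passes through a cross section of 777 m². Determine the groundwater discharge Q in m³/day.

7.01

Convert K: 2.72e-06 m/s × 86400 = 0.2350 m/day.
Hydraulic gradient i = (132.51 − 41.51) / 2370 = 91 / 2370 = 0.03840.
Darcy's law: Q = K · A · i = 0.2350 × 777.0 × 0.03840 = 7.011 m³/day.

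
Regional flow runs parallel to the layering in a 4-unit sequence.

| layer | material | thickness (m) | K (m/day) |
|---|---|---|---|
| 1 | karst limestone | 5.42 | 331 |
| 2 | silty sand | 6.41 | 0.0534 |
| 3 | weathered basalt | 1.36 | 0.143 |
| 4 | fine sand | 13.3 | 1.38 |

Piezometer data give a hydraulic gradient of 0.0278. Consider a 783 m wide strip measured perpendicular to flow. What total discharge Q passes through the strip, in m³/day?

39500

Flow is parallel to layering, so each bed carries its own Darcy discharge and the transmissivities add.
Σ(K_i·b_i) = 331×5.42 + 0.0534×6.41 + 0.143×1.36 + 1.38×13.3 = 1813 m²/day.
Hydraulic gradient i = 0.0278.
Q = Σ(K_i·b_i) · W · i = 1813 × 783 × 0.02780 = 39462 m³/day.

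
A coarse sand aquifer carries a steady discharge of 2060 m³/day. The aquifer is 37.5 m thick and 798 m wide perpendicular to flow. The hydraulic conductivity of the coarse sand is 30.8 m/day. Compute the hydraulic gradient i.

Cross-sectional area A = 798 × 37.5 = 29925 m².
From Q = K·A·i, i = Q / (K·A) = 2060 / (30.80 × 29925) = 0.002235.

0.00224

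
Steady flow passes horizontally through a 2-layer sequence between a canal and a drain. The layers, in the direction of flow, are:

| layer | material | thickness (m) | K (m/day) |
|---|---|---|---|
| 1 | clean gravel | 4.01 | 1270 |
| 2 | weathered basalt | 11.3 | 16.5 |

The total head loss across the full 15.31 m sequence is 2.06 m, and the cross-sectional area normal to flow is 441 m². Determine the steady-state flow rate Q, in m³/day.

1320

Flow is perpendicular to layering, so the layers act in series and the equivalent K is the thickness-weighted harmonic mean.
Total thickness L = 4.01 + 11.3 = 15.31 m.
Σ(b_i/K_i) = 4.01/1270 + 11.3/16.5 = 0.6880 d.
K_eq = L / Σ(b_i/K_i) = 15.31 / 0.6880 = 22.25 m/day.
Q = K_eq · A · (Δh/L) = 22.25 × 441 × (2.06/15.31) = 1320 m³/day.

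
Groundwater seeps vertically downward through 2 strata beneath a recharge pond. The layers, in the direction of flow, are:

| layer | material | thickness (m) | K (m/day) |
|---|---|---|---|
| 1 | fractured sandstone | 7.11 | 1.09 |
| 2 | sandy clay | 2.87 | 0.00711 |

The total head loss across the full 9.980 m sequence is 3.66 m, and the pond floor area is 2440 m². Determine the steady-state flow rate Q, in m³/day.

21.8

Flow is perpendicular to layering, so the layers act in series and the equivalent K is the thickness-weighted harmonic mean.
Total thickness L = 7.11 + 2.87 = 9.980 m.
Σ(b_i/K_i) = 7.11/1.09 + 2.87/0.00711 = 410.2 d.
K_eq = L / Σ(b_i/K_i) = 9.980 / 410.2 = 0.02433 m/day.
Q = K_eq · A · (Δh/L) = 0.02433 × 2440 × (3.66/9.980) = 21.77 m³/day.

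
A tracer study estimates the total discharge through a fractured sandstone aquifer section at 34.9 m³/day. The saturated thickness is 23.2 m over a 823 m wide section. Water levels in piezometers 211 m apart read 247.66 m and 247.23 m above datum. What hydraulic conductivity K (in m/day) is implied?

0.897

Cross-sectional area A = 823 × 23.2 = 19094 m².
Hydraulic gradient i = (247.66 − 247.23) / 211 = 0.43 / 211 = 0.002038.
From Q = K·A·i, K = Q / (A·i) = 34.9 / (19094 × 0.002038) = 0.8969 m/day.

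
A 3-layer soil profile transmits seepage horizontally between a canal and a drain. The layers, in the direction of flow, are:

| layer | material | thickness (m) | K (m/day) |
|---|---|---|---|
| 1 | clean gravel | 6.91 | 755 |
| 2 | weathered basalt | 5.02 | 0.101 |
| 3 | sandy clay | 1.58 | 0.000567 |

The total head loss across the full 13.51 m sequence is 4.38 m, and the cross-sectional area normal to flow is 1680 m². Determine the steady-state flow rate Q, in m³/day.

Flow is perpendicular to layering, so the layers act in series and the equivalent K is the thickness-weighted harmonic mean.
Total thickness L = 6.91 + 5.02 + 1.58 = 13.51 m.
Σ(b_i/K_i) = 6.91/755 + 5.02/0.101 + 1.58/0.000567 = 2836 d.
K_eq = L / Σ(b_i/K_i) = 13.51 / 2836 = 0.004763 m/day.
Q = K_eq · A · (Δh/L) = 0.004763 × 1680 × (4.38/13.51) = 2.594 m³/day.

2.59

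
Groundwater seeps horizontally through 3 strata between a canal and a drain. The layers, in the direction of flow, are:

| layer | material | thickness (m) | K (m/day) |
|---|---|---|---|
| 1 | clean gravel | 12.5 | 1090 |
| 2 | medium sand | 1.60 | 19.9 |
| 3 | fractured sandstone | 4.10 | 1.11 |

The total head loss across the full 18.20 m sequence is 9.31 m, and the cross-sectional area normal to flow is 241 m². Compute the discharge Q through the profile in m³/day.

Flow is perpendicular to layering, so the layers act in series and the equivalent K is the thickness-weighted harmonic mean.
Total thickness L = 12.5 + 1.60 + 4.10 = 18.20 m.
Σ(b_i/K_i) = 12.5/1090 + 1.60/19.9 + 4.10/1.11 = 3.786 d.
K_eq = L / Σ(b_i/K_i) = 18.20 / 3.786 = 4.808 m/day.
Q = K_eq · A · (Δh/L) = 4.808 × 241 × (9.31/18.20) = 592.7 m³/day.

593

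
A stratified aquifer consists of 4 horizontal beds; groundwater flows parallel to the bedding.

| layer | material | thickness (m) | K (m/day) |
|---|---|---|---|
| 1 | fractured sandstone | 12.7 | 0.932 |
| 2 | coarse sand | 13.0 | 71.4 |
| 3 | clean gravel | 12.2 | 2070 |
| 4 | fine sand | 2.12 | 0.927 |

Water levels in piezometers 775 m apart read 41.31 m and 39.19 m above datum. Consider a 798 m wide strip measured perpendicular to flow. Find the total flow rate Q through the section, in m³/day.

57200

Flow is parallel to layering, so each bed carries its own Darcy discharge and the transmissivities add.
Σ(K_i·b_i) = 0.932×12.7 + 71.4×13.0 + 2070×12.2 + 0.927×2.12 = 26196 m²/day.
Hydraulic gradient i = (41.31 − 39.19) / 775 = 2.12 / 775 = 0.002735.
Q = Σ(K_i·b_i) · W · i = 26196 × 798 × 0.002735 = 57184 m³/day.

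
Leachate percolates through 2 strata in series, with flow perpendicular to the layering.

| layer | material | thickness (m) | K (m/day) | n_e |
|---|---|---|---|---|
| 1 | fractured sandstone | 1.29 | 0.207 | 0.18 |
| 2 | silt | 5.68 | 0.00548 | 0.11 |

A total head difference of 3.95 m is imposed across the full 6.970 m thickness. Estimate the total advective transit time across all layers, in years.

0.619

With flow normal to the layers, continuity requires the same specific discharge q through every layer.
Σ(b_i/K_i) = 1.29/0.207 + 5.68/0.00548 = 1043 d.
q = Δh / Σ(b_i/K_i) = 3.95 / 1043 = 0.003788 m/day.
In each layer the seepage velocity is v_i = q/n_i, so the layer transit time is t_i = b_i·n_i / q:
  layer 1 (fractured sandstone): t_1 = 1.29 × 0.18 / 0.003788 = 61.30 d
  layer 2 (silt): t_2 = 5.68 × 0.11 / 0.003788 = 164.9 d
Total t = Σ t_i = 226.2 days = 0.6194 years.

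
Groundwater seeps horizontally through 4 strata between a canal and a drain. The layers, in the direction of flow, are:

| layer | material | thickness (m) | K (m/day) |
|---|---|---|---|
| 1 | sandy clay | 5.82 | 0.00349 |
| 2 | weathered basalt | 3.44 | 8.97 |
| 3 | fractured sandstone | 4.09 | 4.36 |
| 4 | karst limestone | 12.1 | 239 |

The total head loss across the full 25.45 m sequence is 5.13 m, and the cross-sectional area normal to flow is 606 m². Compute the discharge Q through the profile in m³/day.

Flow is perpendicular to layering, so the layers act in series and the equivalent K is the thickness-weighted harmonic mean.
Total thickness L = 5.82 + 3.44 + 4.09 + 12.1 = 25.45 m.
Σ(b_i/K_i) = 5.82/0.00349 + 3.44/8.97 + 4.09/4.36 + 12.1/239 = 1669 d.
K_eq = L / Σ(b_i/K_i) = 25.45 / 1669 = 0.01525 m/day.
Q = K_eq · A · (Δh/L) = 0.01525 × 606 × (5.13/25.45) = 1.863 m³/day.

1.86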